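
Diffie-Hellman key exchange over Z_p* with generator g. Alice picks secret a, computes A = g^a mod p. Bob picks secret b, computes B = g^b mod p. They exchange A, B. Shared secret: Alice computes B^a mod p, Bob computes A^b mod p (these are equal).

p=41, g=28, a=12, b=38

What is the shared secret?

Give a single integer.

A = 28^12 mod 41  (bits of 12 = 1100)
  bit 0 = 1: r = r^2 * 28 mod 41 = 1^2 * 28 = 1*28 = 28
  bit 1 = 1: r = r^2 * 28 mod 41 = 28^2 * 28 = 5*28 = 17
  bit 2 = 0: r = r^2 mod 41 = 17^2 = 2
  bit 3 = 0: r = r^2 mod 41 = 2^2 = 4
  -> A = 4
B = 28^38 mod 41  (bits of 38 = 100110)
  bit 0 = 1: r = r^2 * 28 mod 41 = 1^2 * 28 = 1*28 = 28
  bit 1 = 0: r = r^2 mod 41 = 28^2 = 5
  bit 2 = 0: r = r^2 mod 41 = 5^2 = 25
  bit 3 = 1: r = r^2 * 28 mod 41 = 25^2 * 28 = 10*28 = 34
  bit 4 = 1: r = r^2 * 28 mod 41 = 34^2 * 28 = 8*28 = 19
  bit 5 = 0: r = r^2 mod 41 = 19^2 = 33
  -> B = 33
s = B^a = 33^12 mod 41  (bits of 12 = 1100)
  bit 0 = 1: r = r^2 * 33 mod 41 = 1^2 * 33 = 1*33 = 33
  bit 1 = 1: r = r^2 * 33 mod 41 = 33^2 * 33 = 23*33 = 21
  bit 2 = 0: r = r^2 mod 41 = 21^2 = 31
  bit 3 = 0: r = r^2 mod 41 = 31^2 = 18
  -> s = B^a = 18

Answer: 18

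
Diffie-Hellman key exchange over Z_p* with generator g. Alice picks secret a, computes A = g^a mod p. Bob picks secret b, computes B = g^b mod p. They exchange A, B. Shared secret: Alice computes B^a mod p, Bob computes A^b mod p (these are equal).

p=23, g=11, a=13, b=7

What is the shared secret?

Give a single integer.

A = 11^13 mod 23  (bits of 13 = 1101)
  bit 0 = 1: r = r^2 * 11 mod 23 = 1^2 * 11 = 1*11 = 11
  bit 1 = 1: r = r^2 * 11 mod 23 = 11^2 * 11 = 6*11 = 20
  bit 2 = 0: r = r^2 mod 23 = 20^2 = 9
  bit 3 = 1: r = r^2 * 11 mod 23 = 9^2 * 11 = 12*11 = 17
  -> A = 17
B = 11^7 mod 23  (bits of 7 = 111)
  bit 0 = 1: r = r^2 * 11 mod 23 = 1^2 * 11 = 1*11 = 11
  bit 1 = 1: r = r^2 * 11 mod 23 = 11^2 * 11 = 6*11 = 20
  bit 2 = 1: r = r^2 * 11 mod 23 = 20^2 * 11 = 9*11 = 7
  -> B = 7
s = B^a = 7^13 mod 23  (bits of 13 = 1101)
  bit 0 = 1: r = r^2 * 7 mod 23 = 1^2 * 7 = 1*7 = 7
  bit 1 = 1: r = r^2 * 7 mod 23 = 7^2 * 7 = 3*7 = 21
  bit 2 = 0: r = r^2 mod 23 = 21^2 = 4
  bit 3 = 1: r = r^2 * 7 mod 23 = 4^2 * 7 = 16*7 = 20
  -> s = B^a = 20

Answer: 20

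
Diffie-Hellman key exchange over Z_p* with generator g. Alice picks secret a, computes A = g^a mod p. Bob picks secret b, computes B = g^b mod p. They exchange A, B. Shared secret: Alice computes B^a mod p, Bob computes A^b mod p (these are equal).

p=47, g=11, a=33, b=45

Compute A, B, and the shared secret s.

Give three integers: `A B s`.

Answer: 5 30 19

Derivation:
A = 11^33 mod 47  (bits of 33 = 100001)
  bit 0 = 1: r = r^2 * 11 mod 47 = 1^2 * 11 = 1*11 = 11
  bit 1 = 0: r = r^2 mod 47 = 11^2 = 27
  bit 2 = 0: r = r^2 mod 47 = 27^2 = 24
  bit 3 = 0: r = r^2 mod 47 = 24^2 = 12
  bit 4 = 0: r = r^2 mod 47 = 12^2 = 3
  bit 5 = 1: r = r^2 * 11 mod 47 = 3^2 * 11 = 9*11 = 5
  -> A = 5
B = 11^45 mod 47  (bits of 45 = 101101)
  bit 0 = 1: r = r^2 * 11 mod 47 = 1^2 * 11 = 1*11 = 11
  bit 1 = 0: r = r^2 mod 47 = 11^2 = 27
  bit 2 = 1: r = r^2 * 11 mod 47 = 27^2 * 11 = 24*11 = 29
  bit 3 = 1: r = r^2 * 11 mod 47 = 29^2 * 11 = 42*11 = 39
  bit 4 = 0: r = r^2 mod 47 = 39^2 = 17
  bit 5 = 1: r = r^2 * 11 mod 47 = 17^2 * 11 = 7*11 = 30
  -> B = 30
s = B^a = 30^33 mod 47  (bits of 33 = 100001)
  bit 0 = 1: r = r^2 * 30 mod 47 = 1^2 * 30 = 1*30 = 30
  bit 1 = 0: r = r^2 mod 47 = 30^2 = 7
  bit 2 = 0: r = r^2 mod 47 = 7^2 = 2
  bit 3 = 0: r = r^2 mod 47 = 2^2 = 4
  bit 4 = 0: r = r^2 mod 47 = 4^2 = 16
  bit 5 = 1: r = r^2 * 30 mod 47 = 16^2 * 30 = 21*30 = 19
  -> s = B^a = 19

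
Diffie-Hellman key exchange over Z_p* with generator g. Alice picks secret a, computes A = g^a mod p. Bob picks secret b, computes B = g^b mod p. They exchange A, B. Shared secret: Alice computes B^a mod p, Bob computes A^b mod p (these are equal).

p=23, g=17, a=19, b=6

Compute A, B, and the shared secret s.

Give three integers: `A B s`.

Answer: 5 12 8

Derivation:
A = 17^19 mod 23  (bits of 19 = 10011)
  bit 0 = 1: r = r^2 * 17 mod 23 = 1^2 * 17 = 1*17 = 17
  bit 1 = 0: r = r^2 mod 23 = 17^2 = 13
  bit 2 = 0: r = r^2 mod 23 = 13^2 = 8
  bit 3 = 1: r = r^2 * 17 mod 23 = 8^2 * 17 = 18*17 = 7
  bit 4 = 1: r = r^2 * 17 mod 23 = 7^2 * 17 = 3*17 = 5
  -> A = 5
B = 17^6 mod 23  (bits of 6 = 110)
  bit 0 = 1: r = r^2 * 17 mod 23 = 1^2 * 17 = 1*17 = 17
  bit 1 = 1: r = r^2 * 17 mod 23 = 17^2 * 17 = 13*17 = 14
  bit 2 = 0: r = r^2 mod 23 = 14^2 = 12
  -> B = 12
s = B^a = 12^19 mod 23  (bits of 19 = 10011)
  bit 0 = 1: r = r^2 * 12 mod 23 = 1^2 * 12 = 1*12 = 12
  bit 1 = 0: r = r^2 mod 23 = 12^2 = 6
  bit 2 = 0: r = r^2 mod 23 = 6^2 = 13
  bit 3 = 1: r = r^2 * 12 mod 23 = 13^2 * 12 = 8*12 = 4
  bit 4 = 1: r = r^2 * 12 mod 23 = 4^2 * 12 = 16*12 = 8
  -> s = B^a = 8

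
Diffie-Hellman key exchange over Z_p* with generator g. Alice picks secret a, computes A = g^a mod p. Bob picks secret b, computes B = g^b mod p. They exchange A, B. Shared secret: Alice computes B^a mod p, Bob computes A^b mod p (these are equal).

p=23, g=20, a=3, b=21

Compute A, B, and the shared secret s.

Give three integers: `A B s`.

A = 20^3 mod 23  (bits of 3 = 11)
  bit 0 = 1: r = r^2 * 20 mod 23 = 1^2 * 20 = 1*20 = 20
  bit 1 = 1: r = r^2 * 20 mod 23 = 20^2 * 20 = 9*20 = 19
  -> A = 19
B = 20^21 mod 23  (bits of 21 = 10101)
  bit 0 = 1: r = r^2 * 20 mod 23 = 1^2 * 20 = 1*20 = 20
  bit 1 = 0: r = r^2 mod 23 = 20^2 = 9
  bit 2 = 1: r = r^2 * 20 mod 23 = 9^2 * 20 = 12*20 = 10
  bit 3 = 0: r = r^2 mod 23 = 10^2 = 8
  bit 4 = 1: r = r^2 * 20 mod 23 = 8^2 * 20 = 18*20 = 15
  -> B = 15
s = B^a = 15^3 mod 23  (bits of 3 = 11)
  bit 0 = 1: r = r^2 * 15 mod 23 = 1^2 * 15 = 1*15 = 15
  bit 1 = 1: r = r^2 * 15 mod 23 = 15^2 * 15 = 18*15 = 17
  -> s = B^a = 17

Answer: 19 15 17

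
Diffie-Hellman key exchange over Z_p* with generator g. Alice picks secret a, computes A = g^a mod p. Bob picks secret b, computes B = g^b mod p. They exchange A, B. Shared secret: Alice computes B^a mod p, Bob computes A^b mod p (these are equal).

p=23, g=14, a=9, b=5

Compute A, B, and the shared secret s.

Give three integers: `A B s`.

A = 14^9 mod 23  (bits of 9 = 1001)
  bit 0 = 1: r = r^2 * 14 mod 23 = 1^2 * 14 = 1*14 = 14
  bit 1 = 0: r = r^2 mod 23 = 14^2 = 12
  bit 2 = 0: r = r^2 mod 23 = 12^2 = 6
  bit 3 = 1: r = r^2 * 14 mod 23 = 6^2 * 14 = 13*14 = 21
  -> A = 21
B = 14^5 mod 23  (bits of 5 = 101)
  bit 0 = 1: r = r^2 * 14 mod 23 = 1^2 * 14 = 1*14 = 14
  bit 1 = 0: r = r^2 mod 23 = 14^2 = 12
  bit 2 = 1: r = r^2 * 14 mod 23 = 12^2 * 14 = 6*14 = 15
  -> B = 15
s = B^a = 15^9 mod 23  (bits of 9 = 1001)
  bit 0 = 1: r = r^2 * 15 mod 23 = 1^2 * 15 = 1*15 = 15
  bit 1 = 0: r = r^2 mod 23 = 15^2 = 18
  bit 2 = 0: r = r^2 mod 23 = 18^2 = 2
  bit 3 = 1: r = r^2 * 15 mod 23 = 2^2 * 15 = 4*15 = 14
  -> s = B^a = 14

Answer: 21 15 14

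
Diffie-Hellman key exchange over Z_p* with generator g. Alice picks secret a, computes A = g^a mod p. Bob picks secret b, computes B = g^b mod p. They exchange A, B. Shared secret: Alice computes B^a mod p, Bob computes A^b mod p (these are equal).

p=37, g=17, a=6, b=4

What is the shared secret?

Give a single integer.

A = 17^6 mod 37  (bits of 6 = 110)
  bit 0 = 1: r = r^2 * 17 mod 37 = 1^2 * 17 = 1*17 = 17
  bit 1 = 1: r = r^2 * 17 mod 37 = 17^2 * 17 = 30*17 = 29
  bit 2 = 0: r = r^2 mod 37 = 29^2 = 27
  -> A = 27
B = 17^4 mod 37  (bits of 4 = 100)
  bit 0 = 1: r = r^2 * 17 mod 37 = 1^2 * 17 = 1*17 = 17
  bit 1 = 0: r = r^2 mod 37 = 17^2 = 30
  bit 2 = 0: r = r^2 mod 37 = 30^2 = 12
  -> B = 12
s = B^a = 12^6 mod 37  (bits of 6 = 110)
  bit 0 = 1: r = r^2 * 12 mod 37 = 1^2 * 12 = 1*12 = 12
  bit 1 = 1: r = r^2 * 12 mod 37 = 12^2 * 12 = 33*12 = 26
  bit 2 = 0: r = r^2 mod 37 = 26^2 = 10
  -> s = B^a = 10

Answer: 10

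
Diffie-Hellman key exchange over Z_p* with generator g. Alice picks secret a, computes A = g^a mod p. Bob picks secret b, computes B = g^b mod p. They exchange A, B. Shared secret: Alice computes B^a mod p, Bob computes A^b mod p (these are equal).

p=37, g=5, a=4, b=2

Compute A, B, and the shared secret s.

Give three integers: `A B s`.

A = 5^4 mod 37  (bits of 4 = 100)
  bit 0 = 1: r = r^2 * 5 mod 37 = 1^2 * 5 = 1*5 = 5
  bit 1 = 0: r = r^2 mod 37 = 5^2 = 25
  bit 2 = 0: r = r^2 mod 37 = 25^2 = 33
  -> A = 33
B = 5^2 mod 37  (bits of 2 = 10)
  bit 0 = 1: r = r^2 * 5 mod 37 = 1^2 * 5 = 1*5 = 5
  bit 1 = 0: r = r^2 mod 37 = 5^2 = 25
  -> B = 25
s = B^a = 25^4 mod 37  (bits of 4 = 100)
  bit 0 = 1: r = r^2 * 25 mod 37 = 1^2 * 25 = 1*25 = 25
  bit 1 = 0: r = r^2 mod 37 = 25^2 = 33
  bit 2 = 0: r = r^2 mod 37 = 33^2 = 16
  -> s = B^a = 16

Answer: 33 25 16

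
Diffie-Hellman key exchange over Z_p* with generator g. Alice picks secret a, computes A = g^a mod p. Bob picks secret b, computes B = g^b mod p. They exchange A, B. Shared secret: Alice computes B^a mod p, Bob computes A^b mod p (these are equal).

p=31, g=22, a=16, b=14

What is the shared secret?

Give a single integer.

A = 22^16 mod 31  (bits of 16 = 10000)
  bit 0 = 1: r = r^2 * 22 mod 31 = 1^2 * 22 = 1*22 = 22
  bit 1 = 0: r = r^2 mod 31 = 22^2 = 19
  bit 2 = 0: r = r^2 mod 31 = 19^2 = 20
  bit 3 = 0: r = r^2 mod 31 = 20^2 = 28
  bit 4 = 0: r = r^2 mod 31 = 28^2 = 9
  -> A = 9
B = 22^14 mod 31  (bits of 14 = 1110)
  bit 0 = 1: r = r^2 * 22 mod 31 = 1^2 * 22 = 1*22 = 22
  bit 1 = 1: r = r^2 * 22 mod 31 = 22^2 * 22 = 19*22 = 15
  bit 2 = 1: r = r^2 * 22 mod 31 = 15^2 * 22 = 8*22 = 21
  bit 3 = 0: r = r^2 mod 31 = 21^2 = 7
  -> B = 7
s = B^a = 7^16 mod 31  (bits of 16 = 10000)
  bit 0 = 1: r = r^2 * 7 mod 31 = 1^2 * 7 = 1*7 = 7
  bit 1 = 0: r = r^2 mod 31 = 7^2 = 18
  bit 2 = 0: r = r^2 mod 31 = 18^2 = 14
  bit 3 = 0: r = r^2 mod 31 = 14^2 = 10
  bit 4 = 0: r = r^2 mod 31 = 10^2 = 7
  -> s = B^a = 7

Answer: 7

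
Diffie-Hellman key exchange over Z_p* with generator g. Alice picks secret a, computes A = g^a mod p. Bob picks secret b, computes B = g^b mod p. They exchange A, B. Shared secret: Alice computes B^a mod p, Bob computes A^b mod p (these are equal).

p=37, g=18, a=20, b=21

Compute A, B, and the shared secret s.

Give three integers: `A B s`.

Answer: 9 14 26

Derivation:
A = 18^20 mod 37  (bits of 20 = 10100)
  bit 0 = 1: r = r^2 * 18 mod 37 = 1^2 * 18 = 1*18 = 18
  bit 1 = 0: r = r^2 mod 37 = 18^2 = 28
  bit 2 = 1: r = r^2 * 18 mod 37 = 28^2 * 18 = 7*18 = 15
  bit 3 = 0: r = r^2 mod 37 = 15^2 = 3
  bit 4 = 0: r = r^2 mod 37 = 3^2 = 9
  -> A = 9
B = 18^21 mod 37  (bits of 21 = 10101)
  bit 0 = 1: r = r^2 * 18 mod 37 = 1^2 * 18 = 1*18 = 18
  bit 1 = 0: r = r^2 mod 37 = 18^2 = 28
  bit 2 = 1: r = r^2 * 18 mod 37 = 28^2 * 18 = 7*18 = 15
  bit 3 = 0: r = r^2 mod 37 = 15^2 = 3
  bit 4 = 1: r = r^2 * 18 mod 37 = 3^2 * 18 = 9*18 = 14
  -> B = 14
s = B^a = 14^20 mod 37  (bits of 20 = 10100)
  bit 0 = 1: r = r^2 * 14 mod 37 = 1^2 * 14 = 1*14 = 14
  bit 1 = 0: r = r^2 mod 37 = 14^2 = 11
  bit 2 = 1: r = r^2 * 14 mod 37 = 11^2 * 14 = 10*14 = 29
  bit 3 = 0: r = r^2 mod 37 = 29^2 = 27
  bit 4 = 0: r = r^2 mod 37 = 27^2 = 26
  -> s = B^a = 26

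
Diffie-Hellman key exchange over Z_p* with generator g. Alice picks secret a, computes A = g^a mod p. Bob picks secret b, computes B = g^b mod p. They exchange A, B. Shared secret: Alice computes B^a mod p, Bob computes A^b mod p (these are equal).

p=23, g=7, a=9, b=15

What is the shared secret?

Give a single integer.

Answer: 21

Derivation:
A = 7^9 mod 23  (bits of 9 = 1001)
  bit 0 = 1: r = r^2 * 7 mod 23 = 1^2 * 7 = 1*7 = 7
  bit 1 = 0: r = r^2 mod 23 = 7^2 = 3
  bit 2 = 0: r = r^2 mod 23 = 3^2 = 9
  bit 3 = 1: r = r^2 * 7 mod 23 = 9^2 * 7 = 12*7 = 15
  -> A = 15
B = 7^15 mod 23  (bits of 15 = 1111)
  bit 0 = 1: r = r^2 * 7 mod 23 = 1^2 * 7 = 1*7 = 7
  bit 1 = 1: r = r^2 * 7 mod 23 = 7^2 * 7 = 3*7 = 21
  bit 2 = 1: r = r^2 * 7 mod 23 = 21^2 * 7 = 4*7 = 5
  bit 3 = 1: r = r^2 * 7 mod 23 = 5^2 * 7 = 2*7 = 14
  -> B = 14
s = B^a = 14^9 mod 23  (bits of 9 = 1001)
  bit 0 = 1: r = r^2 * 14 mod 23 = 1^2 * 14 = 1*14 = 14
  bit 1 = 0: r = r^2 mod 23 = 14^2 = 12
  bit 2 = 0: r = r^2 mod 23 = 12^2 = 6
  bit 3 = 1: r = r^2 * 14 mod 23 = 6^2 * 14 = 13*14 = 21
  -> s = B^a = 21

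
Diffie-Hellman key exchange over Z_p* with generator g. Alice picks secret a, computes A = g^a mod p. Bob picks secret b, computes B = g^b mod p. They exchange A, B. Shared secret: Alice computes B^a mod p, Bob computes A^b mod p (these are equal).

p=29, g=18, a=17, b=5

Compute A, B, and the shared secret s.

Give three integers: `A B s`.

A = 18^17 mod 29  (bits of 17 = 10001)
  bit 0 = 1: r = r^2 * 18 mod 29 = 1^2 * 18 = 1*18 = 18
  bit 1 = 0: r = r^2 mod 29 = 18^2 = 5
  bit 2 = 0: r = r^2 mod 29 = 5^2 = 25
  bit 3 = 0: r = r^2 mod 29 = 25^2 = 16
  bit 4 = 1: r = r^2 * 18 mod 29 = 16^2 * 18 = 24*18 = 26
  -> A = 26
B = 18^5 mod 29  (bits of 5 = 101)
  bit 0 = 1: r = r^2 * 18 mod 29 = 1^2 * 18 = 1*18 = 18
  bit 1 = 0: r = r^2 mod 29 = 18^2 = 5
  bit 2 = 1: r = r^2 * 18 mod 29 = 5^2 * 18 = 25*18 = 15
  -> B = 15
s = B^a = 15^17 mod 29  (bits of 17 = 10001)
  bit 0 = 1: r = r^2 * 15 mod 29 = 1^2 * 15 = 1*15 = 15
  bit 1 = 0: r = r^2 mod 29 = 15^2 = 22
  bit 2 = 0: r = r^2 mod 29 = 22^2 = 20
  bit 3 = 0: r = r^2 mod 29 = 20^2 = 23
  bit 4 = 1: r = r^2 * 15 mod 29 = 23^2 * 15 = 7*15 = 18
  -> s = B^a = 18

Answer: 26 15 18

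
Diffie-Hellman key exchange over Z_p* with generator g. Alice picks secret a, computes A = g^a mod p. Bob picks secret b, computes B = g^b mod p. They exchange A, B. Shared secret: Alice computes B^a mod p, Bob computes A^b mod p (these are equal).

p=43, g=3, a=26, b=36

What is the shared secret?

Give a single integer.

A = 3^26 mod 43  (bits of 26 = 11010)
  bit 0 = 1: r = r^2 * 3 mod 43 = 1^2 * 3 = 1*3 = 3
  bit 1 = 1: r = r^2 * 3 mod 43 = 3^2 * 3 = 9*3 = 27
  bit 2 = 0: r = r^2 mod 43 = 27^2 = 41
  bit 3 = 1: r = r^2 * 3 mod 43 = 41^2 * 3 = 4*3 = 12
  bit 4 = 0: r = r^2 mod 43 = 12^2 = 15
  -> A = 15
B = 3^36 mod 43  (bits of 36 = 100100)
  bit 0 = 1: r = r^2 * 3 mod 43 = 1^2 * 3 = 1*3 = 3
  bit 1 = 0: r = r^2 mod 43 = 3^2 = 9
  bit 2 = 0: r = r^2 mod 43 = 9^2 = 38
  bit 3 = 1: r = r^2 * 3 mod 43 = 38^2 * 3 = 25*3 = 32
  bit 4 = 0: r = r^2 mod 43 = 32^2 = 35
  bit 5 = 0: r = r^2 mod 43 = 35^2 = 21
  -> B = 21
s = B^a = 21^26 mod 43  (bits of 26 = 11010)
  bit 0 = 1: r = r^2 * 21 mod 43 = 1^2 * 21 = 1*21 = 21
  bit 1 = 1: r = r^2 * 21 mod 43 = 21^2 * 21 = 11*21 = 16
  bit 2 = 0: r = r^2 mod 43 = 16^2 = 41
  bit 3 = 1: r = r^2 * 21 mod 43 = 41^2 * 21 = 4*21 = 41
  bit 4 = 0: r = r^2 mod 43 = 41^2 = 4
  -> s = B^a = 4

Answer: 4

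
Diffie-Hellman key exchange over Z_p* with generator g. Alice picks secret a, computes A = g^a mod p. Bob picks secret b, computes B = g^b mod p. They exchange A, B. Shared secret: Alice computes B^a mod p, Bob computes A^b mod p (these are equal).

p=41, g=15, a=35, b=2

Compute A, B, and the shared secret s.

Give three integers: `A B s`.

A = 15^35 mod 41  (bits of 35 = 100011)
  bit 0 = 1: r = r^2 * 15 mod 41 = 1^2 * 15 = 1*15 = 15
  bit 1 = 0: r = r^2 mod 41 = 15^2 = 20
  bit 2 = 0: r = r^2 mod 41 = 20^2 = 31
  bit 3 = 0: r = r^2 mod 41 = 31^2 = 18
  bit 4 = 1: r = r^2 * 15 mod 41 = 18^2 * 15 = 37*15 = 22
  bit 5 = 1: r = r^2 * 15 mod 41 = 22^2 * 15 = 33*15 = 3
  -> A = 3
B = 15^2 mod 41  (bits of 2 = 10)
  bit 0 = 1: r = r^2 * 15 mod 41 = 1^2 * 15 = 1*15 = 15
  bit 1 = 0: r = r^2 mod 41 = 15^2 = 20
  -> B = 20
s = B^a = 20^35 mod 41  (bits of 35 = 100011)
  bit 0 = 1: r = r^2 * 20 mod 41 = 1^2 * 20 = 1*20 = 20
  bit 1 = 0: r = r^2 mod 41 = 20^2 = 31
  bit 2 = 0: r = r^2 mod 41 = 31^2 = 18
  bit 3 = 0: r = r^2 mod 41 = 18^2 = 37
  bit 4 = 1: r = r^2 * 20 mod 41 = 37^2 * 20 = 16*20 = 33
  bit 5 = 1: r = r^2 * 20 mod 41 = 33^2 * 20 = 23*20 = 9
  -> s = B^a = 9

Answer: 3 20 9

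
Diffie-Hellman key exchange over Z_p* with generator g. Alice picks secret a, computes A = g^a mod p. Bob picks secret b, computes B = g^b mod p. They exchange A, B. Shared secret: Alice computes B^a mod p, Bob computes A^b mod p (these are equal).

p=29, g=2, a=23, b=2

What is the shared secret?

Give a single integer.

A = 2^23 mod 29  (bits of 23 = 10111)
  bit 0 = 1: r = r^2 * 2 mod 29 = 1^2 * 2 = 1*2 = 2
  bit 1 = 0: r = r^2 mod 29 = 2^2 = 4
  bit 2 = 1: r = r^2 * 2 mod 29 = 4^2 * 2 = 16*2 = 3
  bit 3 = 1: r = r^2 * 2 mod 29 = 3^2 * 2 = 9*2 = 18
  bit 4 = 1: r = r^2 * 2 mod 29 = 18^2 * 2 = 5*2 = 10
  -> A = 10
B = 2^2 mod 29  (bits of 2 = 10)
  bit 0 = 1: r = r^2 * 2 mod 29 = 1^2 * 2 = 1*2 = 2
  bit 1 = 0: r = r^2 mod 29 = 2^2 = 4
  -> B = 4
s = B^a = 4^23 mod 29  (bits of 23 = 10111)
  bit 0 = 1: r = r^2 * 4 mod 29 = 1^2 * 4 = 1*4 = 4
  bit 1 = 0: r = r^2 mod 29 = 4^2 = 16
  bit 2 = 1: r = r^2 * 4 mod 29 = 16^2 * 4 = 24*4 = 9
  bit 3 = 1: r = r^2 * 4 mod 29 = 9^2 * 4 = 23*4 = 5
  bit 4 = 1: r = r^2 * 4 mod 29 = 5^2 * 4 = 25*4 = 13
  -> s = B^a = 13

Answer: 13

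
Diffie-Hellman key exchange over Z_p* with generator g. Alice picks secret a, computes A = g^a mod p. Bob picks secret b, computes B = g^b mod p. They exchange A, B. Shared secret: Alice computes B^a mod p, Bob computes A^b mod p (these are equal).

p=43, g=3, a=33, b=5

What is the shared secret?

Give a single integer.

Answer: 8

Derivation:
A = 3^33 mod 43  (bits of 33 = 100001)
  bit 0 = 1: r = r^2 * 3 mod 43 = 1^2 * 3 = 1*3 = 3
  bit 1 = 0: r = r^2 mod 43 = 3^2 = 9
  bit 2 = 0: r = r^2 mod 43 = 9^2 = 38
  bit 3 = 0: r = r^2 mod 43 = 38^2 = 25
  bit 4 = 0: r = r^2 mod 43 = 25^2 = 23
  bit 5 = 1: r = r^2 * 3 mod 43 = 23^2 * 3 = 13*3 = 39
  -> A = 39
B = 3^5 mod 43  (bits of 5 = 101)
  bit 0 = 1: r = r^2 * 3 mod 43 = 1^2 * 3 = 1*3 = 3
  bit 1 = 0: r = r^2 mod 43 = 3^2 = 9
  bit 2 = 1: r = r^2 * 3 mod 43 = 9^2 * 3 = 38*3 = 28
  -> B = 28
s = B^a = 28^33 mod 43  (bits of 33 = 100001)
  bit 0 = 1: r = r^2 * 28 mod 43 = 1^2 * 28 = 1*28 = 28
  bit 1 = 0: r = r^2 mod 43 = 28^2 = 10
  bit 2 = 0: r = r^2 mod 43 = 10^2 = 14
  bit 3 = 0: r = r^2 mod 43 = 14^2 = 24
  bit 4 = 0: r = r^2 mod 43 = 24^2 = 17
  bit 5 = 1: r = r^2 * 28 mod 43 = 17^2 * 28 = 31*28 = 8
  -> s = B^a = 8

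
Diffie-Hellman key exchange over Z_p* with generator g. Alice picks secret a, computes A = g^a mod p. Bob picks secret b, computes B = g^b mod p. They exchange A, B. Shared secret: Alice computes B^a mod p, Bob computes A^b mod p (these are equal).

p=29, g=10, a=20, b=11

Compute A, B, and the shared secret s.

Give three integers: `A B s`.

Answer: 7 2 23

Derivation:
A = 10^20 mod 29  (bits of 20 = 10100)
  bit 0 = 1: r = r^2 * 10 mod 29 = 1^2 * 10 = 1*10 = 10
  bit 1 = 0: r = r^2 mod 29 = 10^2 = 13
  bit 2 = 1: r = r^2 * 10 mod 29 = 13^2 * 10 = 24*10 = 8
  bit 3 = 0: r = r^2 mod 29 = 8^2 = 6
  bit 4 = 0: r = r^2 mod 29 = 6^2 = 7
  -> A = 7
B = 10^11 mod 29  (bits of 11 = 1011)
  bit 0 = 1: r = r^2 * 10 mod 29 = 1^2 * 10 = 1*10 = 10
  bit 1 = 0: r = r^2 mod 29 = 10^2 = 13
  bit 2 = 1: r = r^2 * 10 mod 29 = 13^2 * 10 = 24*10 = 8
  bit 3 = 1: r = r^2 * 10 mod 29 = 8^2 * 10 = 6*10 = 2
  -> B = 2
s = B^a = 2^20 mod 29  (bits of 20 = 10100)
  bit 0 = 1: r = r^2 * 2 mod 29 = 1^2 * 2 = 1*2 = 2
  bit 1 = 0: r = r^2 mod 29 = 2^2 = 4
  bit 2 = 1: r = r^2 * 2 mod 29 = 4^2 * 2 = 16*2 = 3
  bit 3 = 0: r = r^2 mod 29 = 3^2 = 9
  bit 4 = 0: r = r^2 mod 29 = 9^2 = 23
  -> s = B^a = 23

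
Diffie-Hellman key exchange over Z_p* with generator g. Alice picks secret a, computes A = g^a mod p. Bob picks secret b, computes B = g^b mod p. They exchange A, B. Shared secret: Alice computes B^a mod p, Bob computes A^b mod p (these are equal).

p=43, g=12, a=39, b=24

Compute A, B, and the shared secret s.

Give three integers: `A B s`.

A = 12^39 mod 43  (bits of 39 = 100111)
  bit 0 = 1: r = r^2 * 12 mod 43 = 1^2 * 12 = 1*12 = 12
  bit 1 = 0: r = r^2 mod 43 = 12^2 = 15
  bit 2 = 0: r = r^2 mod 43 = 15^2 = 10
  bit 3 = 1: r = r^2 * 12 mod 43 = 10^2 * 12 = 14*12 = 39
  bit 4 = 1: r = r^2 * 12 mod 43 = 39^2 * 12 = 16*12 = 20
  bit 5 = 1: r = r^2 * 12 mod 43 = 20^2 * 12 = 13*12 = 27
  -> A = 27
B = 12^24 mod 43  (bits of 24 = 11000)
  bit 0 = 1: r = r^2 * 12 mod 43 = 1^2 * 12 = 1*12 = 12
  bit 1 = 1: r = r^2 * 12 mod 43 = 12^2 * 12 = 15*12 = 8
  bit 2 = 0: r = r^2 mod 43 = 8^2 = 21
  bit 3 = 0: r = r^2 mod 43 = 21^2 = 11
  bit 4 = 0: r = r^2 mod 43 = 11^2 = 35
  -> B = 35
s = B^a = 35^39 mod 43  (bits of 39 = 100111)
  bit 0 = 1: r = r^2 * 35 mod 43 = 1^2 * 35 = 1*35 = 35
  bit 1 = 0: r = r^2 mod 43 = 35^2 = 21
  bit 2 = 0: r = r^2 mod 43 = 21^2 = 11
  bit 3 = 1: r = r^2 * 35 mod 43 = 11^2 * 35 = 35*35 = 21
  bit 4 = 1: r = r^2 * 35 mod 43 = 21^2 * 35 = 11*35 = 41
  bit 5 = 1: r = r^2 * 35 mod 43 = 41^2 * 35 = 4*35 = 11
  -> s = B^a = 11

Answer: 27 35 11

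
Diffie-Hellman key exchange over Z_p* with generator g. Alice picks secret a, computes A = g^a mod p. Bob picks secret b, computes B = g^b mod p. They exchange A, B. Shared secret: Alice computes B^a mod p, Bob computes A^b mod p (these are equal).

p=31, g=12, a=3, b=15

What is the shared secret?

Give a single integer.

A = 12^3 mod 31  (bits of 3 = 11)
  bit 0 = 1: r = r^2 * 12 mod 31 = 1^2 * 12 = 1*12 = 12
  bit 1 = 1: r = r^2 * 12 mod 31 = 12^2 * 12 = 20*12 = 23
  -> A = 23
B = 12^15 mod 31  (bits of 15 = 1111)
  bit 0 = 1: r = r^2 * 12 mod 31 = 1^2 * 12 = 1*12 = 12
  bit 1 = 1: r = r^2 * 12 mod 31 = 12^2 * 12 = 20*12 = 23
  bit 2 = 1: r = r^2 * 12 mod 31 = 23^2 * 12 = 2*12 = 24
  bit 3 = 1: r = r^2 * 12 mod 31 = 24^2 * 12 = 18*12 = 30
  -> B = 30
s = B^a = 30^3 mod 31  (bits of 3 = 11)
  bit 0 = 1: r = r^2 * 30 mod 31 = 1^2 * 30 = 1*30 = 30
  bit 1 = 1: r = r^2 * 30 mod 31 = 30^2 * 30 = 1*30 = 30
  -> s = B^a = 30

Answer: 30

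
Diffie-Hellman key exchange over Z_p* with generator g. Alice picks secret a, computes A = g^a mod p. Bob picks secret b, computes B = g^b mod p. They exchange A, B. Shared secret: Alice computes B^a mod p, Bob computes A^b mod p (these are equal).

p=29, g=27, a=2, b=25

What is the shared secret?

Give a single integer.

Answer: 5

Derivation:
A = 27^2 mod 29  (bits of 2 = 10)
  bit 0 = 1: r = r^2 * 27 mod 29 = 1^2 * 27 = 1*27 = 27
  bit 1 = 0: r = r^2 mod 29 = 27^2 = 4
  -> A = 4
B = 27^25 mod 29  (bits of 25 = 11001)
  bit 0 = 1: r = r^2 * 27 mod 29 = 1^2 * 27 = 1*27 = 27
  bit 1 = 1: r = r^2 * 27 mod 29 = 27^2 * 27 = 4*27 = 21
  bit 2 = 0: r = r^2 mod 29 = 21^2 = 6
  bit 3 = 0: r = r^2 mod 29 = 6^2 = 7
  bit 4 = 1: r = r^2 * 27 mod 29 = 7^2 * 27 = 20*27 = 18
  -> B = 18
s = B^a = 18^2 mod 29  (bits of 2 = 10)
  bit 0 = 1: r = r^2 * 18 mod 29 = 1^2 * 18 = 1*18 = 18
  bit 1 = 0: r = r^2 mod 29 = 18^2 = 5
  -> s = B^a = 5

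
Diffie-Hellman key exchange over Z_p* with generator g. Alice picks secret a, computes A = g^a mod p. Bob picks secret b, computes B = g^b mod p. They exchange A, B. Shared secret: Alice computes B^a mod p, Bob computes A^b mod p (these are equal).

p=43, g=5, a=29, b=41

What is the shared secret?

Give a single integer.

Answer: 33

Derivation:
A = 5^29 mod 43  (bits of 29 = 11101)
  bit 0 = 1: r = r^2 * 5 mod 43 = 1^2 * 5 = 1*5 = 5
  bit 1 = 1: r = r^2 * 5 mod 43 = 5^2 * 5 = 25*5 = 39
  bit 2 = 1: r = r^2 * 5 mod 43 = 39^2 * 5 = 16*5 = 37
  bit 3 = 0: r = r^2 mod 43 = 37^2 = 36
  bit 4 = 1: r = r^2 * 5 mod 43 = 36^2 * 5 = 6*5 = 30
  -> A = 30
B = 5^41 mod 43  (bits of 41 = 101001)
  bit 0 = 1: r = r^2 * 5 mod 43 = 1^2 * 5 = 1*5 = 5
  bit 1 = 0: r = r^2 mod 43 = 5^2 = 25
  bit 2 = 1: r = r^2 * 5 mod 43 = 25^2 * 5 = 23*5 = 29
  bit 3 = 0: r = r^2 mod 43 = 29^2 = 24
  bit 4 = 0: r = r^2 mod 43 = 24^2 = 17
  bit 5 = 1: r = r^2 * 5 mod 43 = 17^2 * 5 = 31*5 = 26
  -> B = 26
s = B^a = 26^29 mod 43  (bits of 29 = 11101)
  bit 0 = 1: r = r^2 * 26 mod 43 = 1^2 * 26 = 1*26 = 26
  bit 1 = 1: r = r^2 * 26 mod 43 = 26^2 * 26 = 31*26 = 32
  bit 2 = 1: r = r^2 * 26 mod 43 = 32^2 * 26 = 35*26 = 7
  bit 3 = 0: r = r^2 mod 43 = 7^2 = 6
  bit 4 = 1: r = r^2 * 26 mod 43 = 6^2 * 26 = 36*26 = 33
  -> s = B^a = 33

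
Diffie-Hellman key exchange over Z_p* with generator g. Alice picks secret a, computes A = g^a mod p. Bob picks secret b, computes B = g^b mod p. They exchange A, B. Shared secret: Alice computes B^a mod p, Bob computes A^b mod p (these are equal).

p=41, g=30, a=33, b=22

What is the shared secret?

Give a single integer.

A = 30^33 mod 41  (bits of 33 = 100001)
  bit 0 = 1: r = r^2 * 30 mod 41 = 1^2 * 30 = 1*30 = 30
  bit 1 = 0: r = r^2 mod 41 = 30^2 = 39
  bit 2 = 0: r = r^2 mod 41 = 39^2 = 4
  bit 3 = 0: r = r^2 mod 41 = 4^2 = 16
  bit 4 = 0: r = r^2 mod 41 = 16^2 = 10
  bit 5 = 1: r = r^2 * 30 mod 41 = 10^2 * 30 = 18*30 = 7
  -> A = 7
B = 30^22 mod 41  (bits of 22 = 10110)
  bit 0 = 1: r = r^2 * 30 mod 41 = 1^2 * 30 = 1*30 = 30
  bit 1 = 0: r = r^2 mod 41 = 30^2 = 39
  bit 2 = 1: r = r^2 * 30 mod 41 = 39^2 * 30 = 4*30 = 38
  bit 3 = 1: r = r^2 * 30 mod 41 = 38^2 * 30 = 9*30 = 24
  bit 4 = 0: r = r^2 mod 41 = 24^2 = 2
  -> B = 2
s = B^a = 2^33 mod 41  (bits of 33 = 100001)
  bit 0 = 1: r = r^2 * 2 mod 41 = 1^2 * 2 = 1*2 = 2
  bit 1 = 0: r = r^2 mod 41 = 2^2 = 4
  bit 2 = 0: r = r^2 mod 41 = 4^2 = 16
  bit 3 = 0: r = r^2 mod 41 = 16^2 = 10
  bit 4 = 0: r = r^2 mod 41 = 10^2 = 18
  bit 5 = 1: r = r^2 * 2 mod 41 = 18^2 * 2 = 37*2 = 33
  -> s = B^a = 33

Answer: 33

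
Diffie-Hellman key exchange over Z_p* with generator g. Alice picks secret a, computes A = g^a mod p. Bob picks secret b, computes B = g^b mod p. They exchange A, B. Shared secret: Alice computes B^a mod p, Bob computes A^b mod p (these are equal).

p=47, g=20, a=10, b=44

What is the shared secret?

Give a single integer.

A = 20^10 mod 47  (bits of 10 = 1010)
  bit 0 = 1: r = r^2 * 20 mod 47 = 1^2 * 20 = 1*20 = 20
  bit 1 = 0: r = r^2 mod 47 = 20^2 = 24
  bit 2 = 1: r = r^2 * 20 mod 47 = 24^2 * 20 = 12*20 = 5
  bit 3 = 0: r = r^2 mod 47 = 5^2 = 25
  -> A = 25
B = 20^44 mod 47  (bits of 44 = 101100)
  bit 0 = 1: r = r^2 * 20 mod 47 = 1^2 * 20 = 1*20 = 20
  bit 1 = 0: r = r^2 mod 47 = 20^2 = 24
  bit 2 = 1: r = r^2 * 20 mod 47 = 24^2 * 20 = 12*20 = 5
  bit 3 = 1: r = r^2 * 20 mod 47 = 5^2 * 20 = 25*20 = 30
  bit 4 = 0: r = r^2 mod 47 = 30^2 = 7
  bit 5 = 0: r = r^2 mod 47 = 7^2 = 2
  -> B = 2
s = B^a = 2^10 mod 47  (bits of 10 = 1010)
  bit 0 = 1: r = r^2 * 2 mod 47 = 1^2 * 2 = 1*2 = 2
  bit 1 = 0: r = r^2 mod 47 = 2^2 = 4
  bit 2 = 1: r = r^2 * 2 mod 47 = 4^2 * 2 = 16*2 = 32
  bit 3 = 0: r = r^2 mod 47 = 32^2 = 37
  -> s = B^a = 37

Answer: 37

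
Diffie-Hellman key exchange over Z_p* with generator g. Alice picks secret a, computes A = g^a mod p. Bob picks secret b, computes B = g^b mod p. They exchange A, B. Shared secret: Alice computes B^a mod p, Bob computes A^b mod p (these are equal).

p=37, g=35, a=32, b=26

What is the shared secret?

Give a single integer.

A = 35^32 mod 37  (bits of 32 = 100000)
  bit 0 = 1: r = r^2 * 35 mod 37 = 1^2 * 35 = 1*35 = 35
  bit 1 = 0: r = r^2 mod 37 = 35^2 = 4
  bit 2 = 0: r = r^2 mod 37 = 4^2 = 16
  bit 3 = 0: r = r^2 mod 37 = 16^2 = 34
  bit 4 = 0: r = r^2 mod 37 = 34^2 = 9
  bit 5 = 0: r = r^2 mod 37 = 9^2 = 7
  -> A = 7
B = 35^26 mod 37  (bits of 26 = 11010)
  bit 0 = 1: r = r^2 * 35 mod 37 = 1^2 * 35 = 1*35 = 35
  bit 1 = 1: r = r^2 * 35 mod 37 = 35^2 * 35 = 4*35 = 29
  bit 2 = 0: r = r^2 mod 37 = 29^2 = 27
  bit 3 = 1: r = r^2 * 35 mod 37 = 27^2 * 35 = 26*35 = 22
  bit 4 = 0: r = r^2 mod 37 = 22^2 = 3
  -> B = 3
s = B^a = 3^32 mod 37  (bits of 32 = 100000)
  bit 0 = 1: r = r^2 * 3 mod 37 = 1^2 * 3 = 1*3 = 3
  bit 1 = 0: r = r^2 mod 37 = 3^2 = 9
  bit 2 = 0: r = r^2 mod 37 = 9^2 = 7
  bit 3 = 0: r = r^2 mod 37 = 7^2 = 12
  bit 4 = 0: r = r^2 mod 37 = 12^2 = 33
  bit 5 = 0: r = r^2 mod 37 = 33^2 = 16
  -> s = B^a = 16

Answer: 16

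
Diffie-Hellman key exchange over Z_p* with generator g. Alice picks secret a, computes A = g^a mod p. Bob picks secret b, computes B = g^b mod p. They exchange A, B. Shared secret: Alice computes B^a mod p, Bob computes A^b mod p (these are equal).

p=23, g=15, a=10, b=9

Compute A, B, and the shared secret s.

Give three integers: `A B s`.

A = 15^10 mod 23  (bits of 10 = 1010)
  bit 0 = 1: r = r^2 * 15 mod 23 = 1^2 * 15 = 1*15 = 15
  bit 1 = 0: r = r^2 mod 23 = 15^2 = 18
  bit 2 = 1: r = r^2 * 15 mod 23 = 18^2 * 15 = 2*15 = 7
  bit 3 = 0: r = r^2 mod 23 = 7^2 = 3
  -> A = 3
B = 15^9 mod 23  (bits of 9 = 1001)
  bit 0 = 1: r = r^2 * 15 mod 23 = 1^2 * 15 = 1*15 = 15
  bit 1 = 0: r = r^2 mod 23 = 15^2 = 18
  bit 2 = 0: r = r^2 mod 23 = 18^2 = 2
  bit 3 = 1: r = r^2 * 15 mod 23 = 2^2 * 15 = 4*15 = 14
  -> B = 14
s = B^a = 14^10 mod 23  (bits of 10 = 1010)
  bit 0 = 1: r = r^2 * 14 mod 23 = 1^2 * 14 = 1*14 = 14
  bit 1 = 0: r = r^2 mod 23 = 14^2 = 12
  bit 2 = 1: r = r^2 * 14 mod 23 = 12^2 * 14 = 6*14 = 15
  bit 3 = 0: r = r^2 mod 23 = 15^2 = 18
  -> s = B^a = 18

Answer: 3 14 18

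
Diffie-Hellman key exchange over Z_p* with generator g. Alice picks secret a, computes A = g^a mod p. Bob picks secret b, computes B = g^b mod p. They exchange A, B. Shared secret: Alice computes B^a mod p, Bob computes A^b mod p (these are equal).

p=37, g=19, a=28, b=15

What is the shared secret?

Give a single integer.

A = 19^28 mod 37  (bits of 28 = 11100)
  bit 0 = 1: r = r^2 * 19 mod 37 = 1^2 * 19 = 1*19 = 19
  bit 1 = 1: r = r^2 * 19 mod 37 = 19^2 * 19 = 28*19 = 14
  bit 2 = 1: r = r^2 * 19 mod 37 = 14^2 * 19 = 11*19 = 24
  bit 3 = 0: r = r^2 mod 37 = 24^2 = 21
  bit 4 = 0: r = r^2 mod 37 = 21^2 = 34
  -> A = 34
B = 19^15 mod 37  (bits of 15 = 1111)
  bit 0 = 1: r = r^2 * 19 mod 37 = 1^2 * 19 = 1*19 = 19
  bit 1 = 1: r = r^2 * 19 mod 37 = 19^2 * 19 = 28*19 = 14
  bit 2 = 1: r = r^2 * 19 mod 37 = 14^2 * 19 = 11*19 = 24
  bit 3 = 1: r = r^2 * 19 mod 37 = 24^2 * 19 = 21*19 = 29
  -> B = 29
s = B^a = 29^28 mod 37  (bits of 28 = 11100)
  bit 0 = 1: r = r^2 * 29 mod 37 = 1^2 * 29 = 1*29 = 29
  bit 1 = 1: r = r^2 * 29 mod 37 = 29^2 * 29 = 27*29 = 6
  bit 2 = 1: r = r^2 * 29 mod 37 = 6^2 * 29 = 36*29 = 8
  bit 3 = 0: r = r^2 mod 37 = 8^2 = 27
  bit 4 = 0: r = r^2 mod 37 = 27^2 = 26
  -> s = B^a = 26

Answer: 26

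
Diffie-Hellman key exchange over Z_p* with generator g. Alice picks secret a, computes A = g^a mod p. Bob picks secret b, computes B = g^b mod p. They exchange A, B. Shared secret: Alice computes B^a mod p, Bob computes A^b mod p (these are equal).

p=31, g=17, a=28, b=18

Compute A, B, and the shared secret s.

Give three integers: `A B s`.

A = 17^28 mod 31  (bits of 28 = 11100)
  bit 0 = 1: r = r^2 * 17 mod 31 = 1^2 * 17 = 1*17 = 17
  bit 1 = 1: r = r^2 * 17 mod 31 = 17^2 * 17 = 10*17 = 15
  bit 2 = 1: r = r^2 * 17 mod 31 = 15^2 * 17 = 8*17 = 12
  bit 3 = 0: r = r^2 mod 31 = 12^2 = 20
  bit 4 = 0: r = r^2 mod 31 = 20^2 = 28
  -> A = 28
B = 17^18 mod 31  (bits of 18 = 10010)
  bit 0 = 1: r = r^2 * 17 mod 31 = 1^2 * 17 = 1*17 = 17
  bit 1 = 0: r = r^2 mod 31 = 17^2 = 10
  bit 2 = 0: r = r^2 mod 31 = 10^2 = 7
  bit 3 = 1: r = r^2 * 17 mod 31 = 7^2 * 17 = 18*17 = 27
  bit 4 = 0: r = r^2 mod 31 = 27^2 = 16
  -> B = 16
s = B^a = 16^28 mod 31  (bits of 28 = 11100)
  bit 0 = 1: r = r^2 * 16 mod 31 = 1^2 * 16 = 1*16 = 16
  bit 1 = 1: r = r^2 * 16 mod 31 = 16^2 * 16 = 8*16 = 4
  bit 2 = 1: r = r^2 * 16 mod 31 = 4^2 * 16 = 16*16 = 8
  bit 3 = 0: r = r^2 mod 31 = 8^2 = 2
  bit 4 = 0: r = r^2 mod 31 = 2^2 = 4
  -> s = B^a = 4

Answer: 28 16 4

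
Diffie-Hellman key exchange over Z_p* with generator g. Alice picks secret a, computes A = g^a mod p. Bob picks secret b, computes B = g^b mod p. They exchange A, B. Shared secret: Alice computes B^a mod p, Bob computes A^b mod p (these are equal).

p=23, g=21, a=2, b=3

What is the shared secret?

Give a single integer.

A = 21^2 mod 23  (bits of 2 = 10)
  bit 0 = 1: r = r^2 * 21 mod 23 = 1^2 * 21 = 1*21 = 21
  bit 1 = 0: r = r^2 mod 23 = 21^2 = 4
  -> A = 4
B = 21^3 mod 23  (bits of 3 = 11)
  bit 0 = 1: r = r^2 * 21 mod 23 = 1^2 * 21 = 1*21 = 21
  bit 1 = 1: r = r^2 * 21 mod 23 = 21^2 * 21 = 4*21 = 15
  -> B = 15
s = B^a = 15^2 mod 23  (bits of 2 = 10)
  bit 0 = 1: r = r^2 * 15 mod 23 = 1^2 * 15 = 1*15 = 15
  bit 1 = 0: r = r^2 mod 23 = 15^2 = 18
  -> s = B^a = 18

Answer: 18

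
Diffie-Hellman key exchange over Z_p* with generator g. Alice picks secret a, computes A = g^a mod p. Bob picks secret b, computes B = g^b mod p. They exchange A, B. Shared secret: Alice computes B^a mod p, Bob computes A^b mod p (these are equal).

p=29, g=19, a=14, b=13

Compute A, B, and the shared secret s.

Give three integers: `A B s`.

Answer: 28 3 28

Derivation:
A = 19^14 mod 29  (bits of 14 = 1110)
  bit 0 = 1: r = r^2 * 19 mod 29 = 1^2 * 19 = 1*19 = 19
  bit 1 = 1: r = r^2 * 19 mod 29 = 19^2 * 19 = 13*19 = 15
  bit 2 = 1: r = r^2 * 19 mod 29 = 15^2 * 19 = 22*19 = 12
  bit 3 = 0: r = r^2 mod 29 = 12^2 = 28
  -> A = 28
B = 19^13 mod 29  (bits of 13 = 1101)
  bit 0 = 1: r = r^2 * 19 mod 29 = 1^2 * 19 = 1*19 = 19
  bit 1 = 1: r = r^2 * 19 mod 29 = 19^2 * 19 = 13*19 = 15
  bit 2 = 0: r = r^2 mod 29 = 15^2 = 22
  bit 3 = 1: r = r^2 * 19 mod 29 = 22^2 * 19 = 20*19 = 3
  -> B = 3
s = B^a = 3^14 mod 29  (bits of 14 = 1110)
  bit 0 = 1: r = r^2 * 3 mod 29 = 1^2 * 3 = 1*3 = 3
  bit 1 = 1: r = r^2 * 3 mod 29 = 3^2 * 3 = 9*3 = 27
  bit 2 = 1: r = r^2 * 3 mod 29 = 27^2 * 3 = 4*3 = 12
  bit 3 = 0: r = r^2 mod 29 = 12^2 = 28
  -> s = B^a = 28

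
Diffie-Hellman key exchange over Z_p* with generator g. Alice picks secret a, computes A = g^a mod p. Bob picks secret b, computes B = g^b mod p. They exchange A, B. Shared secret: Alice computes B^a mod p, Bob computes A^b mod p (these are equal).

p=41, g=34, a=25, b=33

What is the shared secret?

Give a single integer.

A = 34^25 mod 41  (bits of 25 = 11001)
  bit 0 = 1: r = r^2 * 34 mod 41 = 1^2 * 34 = 1*34 = 34
  bit 1 = 1: r = r^2 * 34 mod 41 = 34^2 * 34 = 8*34 = 26
  bit 2 = 0: r = r^2 mod 41 = 26^2 = 20
  bit 3 = 0: r = r^2 mod 41 = 20^2 = 31
  bit 4 = 1: r = r^2 * 34 mod 41 = 31^2 * 34 = 18*34 = 38
  -> A = 38
B = 34^33 mod 41  (bits of 33 = 100001)
  bit 0 = 1: r = r^2 * 34 mod 41 = 1^2 * 34 = 1*34 = 34
  bit 1 = 0: r = r^2 mod 41 = 34^2 = 8
  bit 2 = 0: r = r^2 mod 41 = 8^2 = 23
  bit 3 = 0: r = r^2 mod 41 = 23^2 = 37
  bit 4 = 0: r = r^2 mod 41 = 37^2 = 16
  bit 5 = 1: r = r^2 * 34 mod 41 = 16^2 * 34 = 10*34 = 12
  -> B = 12
s = B^a = 12^25 mod 41  (bits of 25 = 11001)
  bit 0 = 1: r = r^2 * 12 mod 41 = 1^2 * 12 = 1*12 = 12
  bit 1 = 1: r = r^2 * 12 mod 41 = 12^2 * 12 = 21*12 = 6
  bit 2 = 0: r = r^2 mod 41 = 6^2 = 36
  bit 3 = 0: r = r^2 mod 41 = 36^2 = 25
  bit 4 = 1: r = r^2 * 12 mod 41 = 25^2 * 12 = 10*12 = 38
  -> s = B^a = 38

Answer: 38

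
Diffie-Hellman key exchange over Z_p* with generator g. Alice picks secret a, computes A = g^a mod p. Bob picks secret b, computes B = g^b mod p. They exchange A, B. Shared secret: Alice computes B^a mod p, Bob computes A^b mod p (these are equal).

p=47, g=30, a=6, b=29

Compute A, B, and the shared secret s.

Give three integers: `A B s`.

A = 30^6 mod 47  (bits of 6 = 110)
  bit 0 = 1: r = r^2 * 30 mod 47 = 1^2 * 30 = 1*30 = 30
  bit 1 = 1: r = r^2 * 30 mod 47 = 30^2 * 30 = 7*30 = 22
  bit 2 = 0: r = r^2 mod 47 = 22^2 = 14
  -> A = 14
B = 30^29 mod 47  (bits of 29 = 11101)
  bit 0 = 1: r = r^2 * 30 mod 47 = 1^2 * 30 = 1*30 = 30
  bit 1 = 1: r = r^2 * 30 mod 47 = 30^2 * 30 = 7*30 = 22
  bit 2 = 1: r = r^2 * 30 mod 47 = 22^2 * 30 = 14*30 = 44
  bit 3 = 0: r = r^2 mod 47 = 44^2 = 9
  bit 4 = 1: r = r^2 * 30 mod 47 = 9^2 * 30 = 34*30 = 33
  -> B = 33
s = B^a = 33^6 mod 47  (bits of 6 = 110)
  bit 0 = 1: r = r^2 * 33 mod 47 = 1^2 * 33 = 1*33 = 33
  bit 1 = 1: r = r^2 * 33 mod 47 = 33^2 * 33 = 8*33 = 29
  bit 2 = 0: r = r^2 mod 47 = 29^2 = 42
  -> s = B^a = 42

Answer: 14 33 42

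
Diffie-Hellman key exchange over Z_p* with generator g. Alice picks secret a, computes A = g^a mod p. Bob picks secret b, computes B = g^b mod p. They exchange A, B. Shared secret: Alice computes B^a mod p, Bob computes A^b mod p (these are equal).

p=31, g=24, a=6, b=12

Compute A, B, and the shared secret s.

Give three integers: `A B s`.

Answer: 4 16 16

Derivation:
A = 24^6 mod 31  (bits of 6 = 110)
  bit 0 = 1: r = r^2 * 24 mod 31 = 1^2 * 24 = 1*24 = 24
  bit 1 = 1: r = r^2 * 24 mod 31 = 24^2 * 24 = 18*24 = 29
  bit 2 = 0: r = r^2 mod 31 = 29^2 = 4
  -> A = 4
B = 24^12 mod 31  (bits of 12 = 1100)
  bit 0 = 1: r = r^2 * 24 mod 31 = 1^2 * 24 = 1*24 = 24
  bit 1 = 1: r = r^2 * 24 mod 31 = 24^2 * 24 = 18*24 = 29
  bit 2 = 0: r = r^2 mod 31 = 29^2 = 4
  bit 3 = 0: r = r^2 mod 31 = 4^2 = 16
  -> B = 16
s = B^a = 16^6 mod 31  (bits of 6 = 110)
  bit 0 = 1: r = r^2 * 16 mod 31 = 1^2 * 16 = 1*16 = 16
  bit 1 = 1: r = r^2 * 16 mod 31 = 16^2 * 16 = 8*16 = 4
  bit 2 = 0: r = r^2 mod 31 = 4^2 = 16
  -> s = B^a = 16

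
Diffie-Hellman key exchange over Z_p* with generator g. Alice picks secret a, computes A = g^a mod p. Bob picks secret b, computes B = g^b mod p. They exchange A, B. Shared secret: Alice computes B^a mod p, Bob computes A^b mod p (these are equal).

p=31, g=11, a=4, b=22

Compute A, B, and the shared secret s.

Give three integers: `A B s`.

A = 11^4 mod 31  (bits of 4 = 100)
  bit 0 = 1: r = r^2 * 11 mod 31 = 1^2 * 11 = 1*11 = 11
  bit 1 = 0: r = r^2 mod 31 = 11^2 = 28
  bit 2 = 0: r = r^2 mod 31 = 28^2 = 9
  -> A = 9
B = 11^22 mod 31  (bits of 22 = 10110)
  bit 0 = 1: r = r^2 * 11 mod 31 = 1^2 * 11 = 1*11 = 11
  bit 1 = 0: r = r^2 mod 31 = 11^2 = 28
  bit 2 = 1: r = r^2 * 11 mod 31 = 28^2 * 11 = 9*11 = 6
  bit 3 = 1: r = r^2 * 11 mod 31 = 6^2 * 11 = 5*11 = 24
  bit 4 = 0: r = r^2 mod 31 = 24^2 = 18
  -> B = 18
s = B^a = 18^4 mod 31  (bits of 4 = 100)
  bit 0 = 1: r = r^2 * 18 mod 31 = 1^2 * 18 = 1*18 = 18
  bit 1 = 0: r = r^2 mod 31 = 18^2 = 14
  bit 2 = 0: r = r^2 mod 31 = 14^2 = 10
  -> s = B^a = 10

Answer: 9 18 10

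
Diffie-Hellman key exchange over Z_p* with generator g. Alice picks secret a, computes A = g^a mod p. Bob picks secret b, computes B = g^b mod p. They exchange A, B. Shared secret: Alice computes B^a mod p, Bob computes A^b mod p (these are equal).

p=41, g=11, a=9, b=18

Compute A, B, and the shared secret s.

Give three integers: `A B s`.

A = 11^9 mod 41  (bits of 9 = 1001)
  bit 0 = 1: r = r^2 * 11 mod 41 = 1^2 * 11 = 1*11 = 11
  bit 1 = 0: r = r^2 mod 41 = 11^2 = 39
  bit 2 = 0: r = r^2 mod 41 = 39^2 = 4
  bit 3 = 1: r = r^2 * 11 mod 41 = 4^2 * 11 = 16*11 = 12
  -> A = 12
B = 11^18 mod 41  (bits of 18 = 10010)
  bit 0 = 1: r = r^2 * 11 mod 41 = 1^2 * 11 = 1*11 = 11
  bit 1 = 0: r = r^2 mod 41 = 11^2 = 39
  bit 2 = 0: r = r^2 mod 41 = 39^2 = 4
  bit 3 = 1: r = r^2 * 11 mod 41 = 4^2 * 11 = 16*11 = 12
  bit 4 = 0: r = r^2 mod 41 = 12^2 = 21
  -> B = 21
s = B^a = 21^9 mod 41  (bits of 9 = 1001)
  bit 0 = 1: r = r^2 * 21 mod 41 = 1^2 * 21 = 1*21 = 21
  bit 1 = 0: r = r^2 mod 41 = 21^2 = 31
  bit 2 = 0: r = r^2 mod 41 = 31^2 = 18
  bit 3 = 1: r = r^2 * 21 mod 41 = 18^2 * 21 = 37*21 = 39
  -> s = B^a = 39

Answer: 12 21 39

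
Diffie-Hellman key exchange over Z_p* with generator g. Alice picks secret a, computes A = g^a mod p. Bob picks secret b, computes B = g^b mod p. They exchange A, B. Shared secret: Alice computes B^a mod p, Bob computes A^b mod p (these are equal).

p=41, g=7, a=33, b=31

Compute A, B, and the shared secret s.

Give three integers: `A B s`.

A = 7^33 mod 41  (bits of 33 = 100001)
  bit 0 = 1: r = r^2 * 7 mod 41 = 1^2 * 7 = 1*7 = 7
  bit 1 = 0: r = r^2 mod 41 = 7^2 = 8
  bit 2 = 0: r = r^2 mod 41 = 8^2 = 23
  bit 3 = 0: r = r^2 mod 41 = 23^2 = 37
  bit 4 = 0: r = r^2 mod 41 = 37^2 = 16
  bit 5 = 1: r = r^2 * 7 mod 41 = 16^2 * 7 = 10*7 = 29
  -> A = 29
B = 7^31 mod 41  (bits of 31 = 11111)
  bit 0 = 1: r = r^2 * 7 mod 41 = 1^2 * 7 = 1*7 = 7
  bit 1 = 1: r = r^2 * 7 mod 41 = 7^2 * 7 = 8*7 = 15
  bit 2 = 1: r = r^2 * 7 mod 41 = 15^2 * 7 = 20*7 = 17
  bit 3 = 1: r = r^2 * 7 mod 41 = 17^2 * 7 = 2*7 = 14
  bit 4 = 1: r = r^2 * 7 mod 41 = 14^2 * 7 = 32*7 = 19
  -> B = 19
s = B^a = 19^33 mod 41  (bits of 33 = 100001)
  bit 0 = 1: r = r^2 * 19 mod 41 = 1^2 * 19 = 1*19 = 19
  bit 1 = 0: r = r^2 mod 41 = 19^2 = 33
  bit 2 = 0: r = r^2 mod 41 = 33^2 = 23
  bit 3 = 0: r = r^2 mod 41 = 23^2 = 37
  bit 4 = 0: r = r^2 mod 41 = 37^2 = 16
  bit 5 = 1: r = r^2 * 19 mod 41 = 16^2 * 19 = 10*19 = 26
  -> s = B^a = 26

Answer: 29 19 26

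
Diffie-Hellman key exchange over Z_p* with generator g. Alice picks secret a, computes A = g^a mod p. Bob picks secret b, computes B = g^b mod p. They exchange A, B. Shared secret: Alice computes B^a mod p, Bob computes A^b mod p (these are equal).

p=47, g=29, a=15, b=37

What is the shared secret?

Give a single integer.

Answer: 43

Derivation:
A = 29^15 mod 47  (bits of 15 = 1111)
  bit 0 = 1: r = r^2 * 29 mod 47 = 1^2 * 29 = 1*29 = 29
  bit 1 = 1: r = r^2 * 29 mod 47 = 29^2 * 29 = 42*29 = 43
  bit 2 = 1: r = r^2 * 29 mod 47 = 43^2 * 29 = 16*29 = 41
  bit 3 = 1: r = r^2 * 29 mod 47 = 41^2 * 29 = 36*29 = 10
  -> A = 10
B = 29^37 mod 47  (bits of 37 = 100101)
  bit 0 = 1: r = r^2 * 29 mod 47 = 1^2 * 29 = 1*29 = 29
  bit 1 = 0: r = r^2 mod 47 = 29^2 = 42
  bit 2 = 0: r = r^2 mod 47 = 42^2 = 25
  bit 3 = 1: r = r^2 * 29 mod 47 = 25^2 * 29 = 14*29 = 30
  bit 4 = 0: r = r^2 mod 47 = 30^2 = 7
  bit 5 = 1: r = r^2 * 29 mod 47 = 7^2 * 29 = 2*29 = 11
  -> B = 11
s = B^a = 11^15 mod 47  (bits of 15 = 1111)
  bit 0 = 1: r = r^2 * 11 mod 47 = 1^2 * 11 = 1*11 = 11
  bit 1 = 1: r = r^2 * 11 mod 47 = 11^2 * 11 = 27*11 = 15
  bit 2 = 1: r = r^2 * 11 mod 47 = 15^2 * 11 = 37*11 = 31
  bit 3 = 1: r = r^2 * 11 mod 47 = 31^2 * 11 = 21*11 = 43
  -> s = B^a = 43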